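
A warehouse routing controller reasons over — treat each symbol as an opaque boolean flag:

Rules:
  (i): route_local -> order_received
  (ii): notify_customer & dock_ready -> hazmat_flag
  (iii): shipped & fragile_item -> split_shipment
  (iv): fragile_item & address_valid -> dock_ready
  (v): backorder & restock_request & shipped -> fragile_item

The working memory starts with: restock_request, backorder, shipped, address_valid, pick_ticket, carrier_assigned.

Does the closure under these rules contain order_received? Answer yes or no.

no

Round 1 fires (v), giving fragile_item.
Round 2 fires (iii), (iv), giving split_shipment, dock_ready.
Fixed point reached. order_received is concluded only by (i); (i) needs route_local (never derived).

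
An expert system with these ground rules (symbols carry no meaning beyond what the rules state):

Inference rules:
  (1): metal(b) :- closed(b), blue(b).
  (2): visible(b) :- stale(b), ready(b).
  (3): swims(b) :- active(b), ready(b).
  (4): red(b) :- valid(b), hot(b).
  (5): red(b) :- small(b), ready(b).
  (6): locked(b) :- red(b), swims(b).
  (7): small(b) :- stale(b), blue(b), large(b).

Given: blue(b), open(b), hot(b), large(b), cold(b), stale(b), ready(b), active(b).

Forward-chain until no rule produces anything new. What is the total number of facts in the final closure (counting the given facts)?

13

Round 1 — (2), (3), (7), derive visible(b), swims(b), small(b).
Round 2 — (5), derive red(b).
Round 3 — (6), derive locked(b).
Closure: {active(b), blue(b), cold(b), hot(b), large(b), locked(b), open(b), ready(b), red(b), small(b), stale(b), swims(b), visible(b)} — 13 facts.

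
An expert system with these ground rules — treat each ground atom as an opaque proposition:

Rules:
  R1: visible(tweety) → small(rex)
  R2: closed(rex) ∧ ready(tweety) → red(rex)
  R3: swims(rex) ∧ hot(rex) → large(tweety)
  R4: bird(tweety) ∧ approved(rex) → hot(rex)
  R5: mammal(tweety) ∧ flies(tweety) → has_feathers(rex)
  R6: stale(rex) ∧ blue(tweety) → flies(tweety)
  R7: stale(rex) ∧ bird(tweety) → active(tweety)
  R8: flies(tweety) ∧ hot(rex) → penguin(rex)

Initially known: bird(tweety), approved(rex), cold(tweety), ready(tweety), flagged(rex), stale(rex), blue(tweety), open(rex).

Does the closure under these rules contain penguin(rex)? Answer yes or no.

yes

Round 1 fires R4, R6, R7, giving hot(rex), flies(tweety), active(tweety).
Round 2 fires R8, giving penguin(rex).
penguin(rex) appears in round 2, so it is derivable.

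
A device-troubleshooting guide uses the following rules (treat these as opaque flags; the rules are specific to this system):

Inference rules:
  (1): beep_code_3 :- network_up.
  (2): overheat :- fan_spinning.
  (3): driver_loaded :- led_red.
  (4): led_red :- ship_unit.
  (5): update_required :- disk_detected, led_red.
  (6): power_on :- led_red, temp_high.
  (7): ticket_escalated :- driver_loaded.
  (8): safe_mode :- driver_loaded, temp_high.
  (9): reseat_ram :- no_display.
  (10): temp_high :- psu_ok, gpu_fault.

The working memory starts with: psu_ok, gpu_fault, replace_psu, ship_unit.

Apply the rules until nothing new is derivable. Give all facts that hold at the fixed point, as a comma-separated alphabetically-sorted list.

[1] (4) [led_red :- ship_unit.]; (10) [temp_high :- psu_ok, gpu_fault.]. ⇒ new: led_red, temp_high.
[2] (3) [driver_loaded :- led_red.]; (6) [power_on :- led_red, temp_high.]. ⇒ new: driver_loaded, power_on.
[3] (7) [ticket_escalated :- driver_loaded.]; (8) [safe_mode :- driver_loaded, temp_high.]. ⇒ new: ticket_escalated, safe_mode.

driver_loaded, gpu_fault, led_red, power_on, psu_ok, replace_psu, safe_mode, ship_unit, temp_high, ticket_escalated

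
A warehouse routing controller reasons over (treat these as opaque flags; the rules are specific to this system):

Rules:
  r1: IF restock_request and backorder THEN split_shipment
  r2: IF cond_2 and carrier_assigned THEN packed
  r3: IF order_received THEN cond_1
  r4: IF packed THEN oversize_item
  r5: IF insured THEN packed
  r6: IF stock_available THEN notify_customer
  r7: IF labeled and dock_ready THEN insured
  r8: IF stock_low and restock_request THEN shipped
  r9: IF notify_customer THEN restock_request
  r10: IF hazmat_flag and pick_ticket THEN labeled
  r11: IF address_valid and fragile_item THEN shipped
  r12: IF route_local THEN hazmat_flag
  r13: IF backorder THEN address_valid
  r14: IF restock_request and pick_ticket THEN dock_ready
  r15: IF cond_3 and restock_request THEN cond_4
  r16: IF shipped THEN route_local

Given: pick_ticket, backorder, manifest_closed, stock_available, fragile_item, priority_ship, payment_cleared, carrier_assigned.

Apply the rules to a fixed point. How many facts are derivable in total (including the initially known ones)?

Round 1: r6 [IF stock_available THEN notify_customer]; r13 [IF backorder THEN address_valid]. New: notify_customer, address_valid.
Round 2: r9 [IF notify_customer THEN restock_request]; r11 [IF address_valid and fragile_item THEN shipped]. New: restock_request, shipped.
Round 3: r1 [IF restock_request and backorder THEN split_shipment]; r14 [IF restock_request and pick_ticket THEN dock_ready]; r16 [IF shipped THEN route_local]. New: split_shipment, dock_ready, route_local.
Round 4: r12 [IF route_local THEN hazmat_flag]. New: hazmat_flag.
Round 5: r10 [IF hazmat_flag and pick_ticket THEN labeled]. New: labeled.
Round 6: r7 [IF labeled and dock_ready THEN insured]. New: insured.
Round 7: r5 [IF insured THEN packed]. New: packed.
Round 8: r4 [IF packed THEN oversize_item]. New: oversize_item.
Closure: {address_valid, backorder, carrier_assigned, dock_ready, fragile_item, hazmat_flag, insured, labeled, manifest_closed, notify_customer, oversize_item, packed, payment_cleared, pick_ticket, priority_ship, restock_request, route_local, shipped, split_shipment, stock_available} — 20 facts.

20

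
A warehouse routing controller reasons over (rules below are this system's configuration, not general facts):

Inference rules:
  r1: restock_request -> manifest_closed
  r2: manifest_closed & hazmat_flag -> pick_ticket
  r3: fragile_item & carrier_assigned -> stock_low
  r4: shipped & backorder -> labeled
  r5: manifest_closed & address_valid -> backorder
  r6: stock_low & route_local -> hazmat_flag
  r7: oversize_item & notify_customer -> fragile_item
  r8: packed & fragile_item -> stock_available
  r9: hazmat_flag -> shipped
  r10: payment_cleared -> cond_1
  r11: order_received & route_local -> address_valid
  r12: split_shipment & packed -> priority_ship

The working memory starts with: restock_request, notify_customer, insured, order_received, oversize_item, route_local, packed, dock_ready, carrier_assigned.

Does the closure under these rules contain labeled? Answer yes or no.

yes

Round 1 fires r1, r7, r11, giving manifest_closed, fragile_item, address_valid.
Round 2 fires r3, r5, r8, giving stock_low, backorder, stock_available.
Round 3 fires r6, giving hazmat_flag.
Round 4 fires r2, r9, giving pick_ticket, shipped.
Round 5 fires r4, giving labeled.
labeled appears in round 5, so it is derivable.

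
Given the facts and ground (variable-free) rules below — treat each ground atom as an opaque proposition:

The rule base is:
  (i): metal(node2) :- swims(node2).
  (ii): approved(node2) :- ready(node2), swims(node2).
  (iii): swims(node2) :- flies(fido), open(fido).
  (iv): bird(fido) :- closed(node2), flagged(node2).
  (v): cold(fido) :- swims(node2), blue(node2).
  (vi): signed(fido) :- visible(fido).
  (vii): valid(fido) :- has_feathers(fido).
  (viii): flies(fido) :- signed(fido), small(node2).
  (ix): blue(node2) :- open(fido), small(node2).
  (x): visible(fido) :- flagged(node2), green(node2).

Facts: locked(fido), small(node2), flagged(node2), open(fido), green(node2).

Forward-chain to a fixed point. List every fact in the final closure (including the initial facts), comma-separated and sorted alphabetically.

blue(node2), cold(fido), flagged(node2), flies(fido), green(node2), locked(fido), metal(node2), open(fido), signed(fido), small(node2), swims(node2), visible(fido)

Round 1 — (ix), (x), derive blue(node2), visible(fido).
Round 2 — (vi), derive signed(fido).
Round 3 — (viii), derive flies(fido).
Round 4 — (iii), derive swims(node2).
Round 5 — (i), (v), derive metal(node2), cold(fido).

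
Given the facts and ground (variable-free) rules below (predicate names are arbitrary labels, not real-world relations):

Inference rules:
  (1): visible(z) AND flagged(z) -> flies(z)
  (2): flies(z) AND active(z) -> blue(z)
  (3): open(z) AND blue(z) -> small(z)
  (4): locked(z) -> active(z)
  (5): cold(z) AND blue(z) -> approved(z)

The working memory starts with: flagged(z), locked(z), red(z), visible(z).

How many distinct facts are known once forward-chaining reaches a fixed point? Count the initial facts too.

7

Round 1 — (1), (4), derive flies(z), active(z).
Round 2 — (2), derive blue(z).
Closure: {active(z), blue(z), flagged(z), flies(z), locked(z), red(z), visible(z)} — 7 facts.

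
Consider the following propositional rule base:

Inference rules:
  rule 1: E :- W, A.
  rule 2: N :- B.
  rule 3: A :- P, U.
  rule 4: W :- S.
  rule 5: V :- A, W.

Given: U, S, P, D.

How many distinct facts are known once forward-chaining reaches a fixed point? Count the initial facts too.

Round 1: rule 3 [A :- P, U.]; rule 4 [W :- S.]. New: A, W.
Round 2: rule 1 [E :- W, A.]; rule 5 [V :- A, W.]. New: E, V.
Closure: {A, D, E, P, S, U, V, W} — 8 facts.

8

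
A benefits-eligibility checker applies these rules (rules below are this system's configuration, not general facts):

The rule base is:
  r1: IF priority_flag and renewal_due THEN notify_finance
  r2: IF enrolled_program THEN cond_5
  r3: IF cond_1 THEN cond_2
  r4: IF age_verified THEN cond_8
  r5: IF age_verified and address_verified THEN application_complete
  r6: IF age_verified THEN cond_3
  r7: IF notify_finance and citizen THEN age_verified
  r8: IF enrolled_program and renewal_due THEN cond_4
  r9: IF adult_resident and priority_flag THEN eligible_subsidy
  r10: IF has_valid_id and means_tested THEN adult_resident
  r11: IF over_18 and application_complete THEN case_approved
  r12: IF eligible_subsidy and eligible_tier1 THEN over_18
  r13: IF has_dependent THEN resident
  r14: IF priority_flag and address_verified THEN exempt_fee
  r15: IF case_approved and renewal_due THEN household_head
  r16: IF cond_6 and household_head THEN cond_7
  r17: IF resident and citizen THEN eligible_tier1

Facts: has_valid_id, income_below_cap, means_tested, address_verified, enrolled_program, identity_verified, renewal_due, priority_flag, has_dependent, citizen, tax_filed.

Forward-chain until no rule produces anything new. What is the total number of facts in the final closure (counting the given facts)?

Round 1 — r1, r2, r8, r10, r13, r14, derive notify_finance, cond_5, cond_4, adult_resident, resident, exempt_fee.
Round 2 — r7, r9, r17, derive age_verified, eligible_subsidy, eligible_tier1.
Round 3 — r4, r5, r6, r12, derive cond_8, application_complete, cond_3, over_18.
Round 4 — r11, derive case_approved.
Round 5 — r15, derive household_head.
Closure: {address_verified, adult_resident, age_verified, application_complete, case_approved, citizen, cond_3, cond_4, cond_5, cond_8, eligible_subsidy, eligible_tier1, enrolled_program, exempt_fee, has_dependent, has_valid_id, household_head, identity_verified, income_below_cap, means_tested, notify_finance, over_18, priority_flag, renewal_due, resident, tax_filed} — 26 facts.

26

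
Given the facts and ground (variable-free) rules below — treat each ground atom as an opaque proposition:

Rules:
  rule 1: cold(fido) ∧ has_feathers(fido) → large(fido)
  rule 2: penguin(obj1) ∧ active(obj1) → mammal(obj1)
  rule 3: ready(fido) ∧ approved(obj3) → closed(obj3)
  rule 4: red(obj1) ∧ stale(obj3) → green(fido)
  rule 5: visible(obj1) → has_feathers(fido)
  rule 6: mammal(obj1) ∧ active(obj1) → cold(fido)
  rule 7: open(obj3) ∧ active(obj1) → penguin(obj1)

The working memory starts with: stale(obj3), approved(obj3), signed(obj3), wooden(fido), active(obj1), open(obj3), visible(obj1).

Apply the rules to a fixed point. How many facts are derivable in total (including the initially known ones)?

Round 1: rule 5 [visible(obj1) → has_feathers(fido)]; rule 7 [open(obj3) ∧ active(obj1) → penguin(obj1)]. New: has_feathers(fido), penguin(obj1).
Round 2: rule 2 [penguin(obj1) ∧ active(obj1) → mammal(obj1)]. New: mammal(obj1).
Round 3: rule 6 [mammal(obj1) ∧ active(obj1) → cold(fido)]. New: cold(fido).
Round 4: rule 1 [cold(fido) ∧ has_feathers(fido) → large(fido)]. New: large(fido).
Closure: {active(obj1), approved(obj3), cold(fido), has_feathers(fido), large(fido), mammal(obj1), open(obj3), penguin(obj1), signed(obj3), stale(obj3), visible(obj1), wooden(fido)} — 12 facts.

12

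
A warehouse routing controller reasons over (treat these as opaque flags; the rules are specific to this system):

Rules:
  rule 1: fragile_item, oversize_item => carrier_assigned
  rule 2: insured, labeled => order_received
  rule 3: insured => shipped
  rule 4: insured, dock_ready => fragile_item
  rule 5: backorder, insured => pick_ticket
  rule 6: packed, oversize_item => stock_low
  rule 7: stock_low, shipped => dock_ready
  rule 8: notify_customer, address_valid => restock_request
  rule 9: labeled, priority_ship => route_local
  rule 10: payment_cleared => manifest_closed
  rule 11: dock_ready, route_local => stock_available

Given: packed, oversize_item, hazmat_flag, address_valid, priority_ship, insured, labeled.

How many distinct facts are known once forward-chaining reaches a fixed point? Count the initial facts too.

Round 1: rule 2 [insured, labeled => order_received]; rule 3 [insured => shipped]; rule 6 [packed, oversize_item => stock_low]; rule 9 [labeled, priority_ship => route_local]. New: order_received, shipped, stock_low, route_local.
Round 2: rule 7 [stock_low, shipped => dock_ready]. New: dock_ready.
Round 3: rule 4 [insured, dock_ready => fragile_item]; rule 11 [dock_ready, route_local => stock_available]. New: fragile_item, stock_available.
Round 4: rule 1 [fragile_item, oversize_item => carrier_assigned]. New: carrier_assigned.
Closure: {address_valid, carrier_assigned, dock_ready, fragile_item, hazmat_flag, insured, labeled, order_received, oversize_item, packed, priority_ship, route_local, shipped, stock_available, stock_low} — 15 facts.

15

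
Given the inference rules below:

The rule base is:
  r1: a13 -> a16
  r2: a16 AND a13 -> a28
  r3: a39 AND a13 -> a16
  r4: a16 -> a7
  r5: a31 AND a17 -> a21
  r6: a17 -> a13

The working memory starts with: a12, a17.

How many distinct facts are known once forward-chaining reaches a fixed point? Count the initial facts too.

Round 1 fires r6, giving a13.
Round 2 fires r1, giving a16.
Round 3 fires r2, r4, giving a28, a7.
Closure: {a12, a13, a16, a17, a28, a7} — 6 facts.

6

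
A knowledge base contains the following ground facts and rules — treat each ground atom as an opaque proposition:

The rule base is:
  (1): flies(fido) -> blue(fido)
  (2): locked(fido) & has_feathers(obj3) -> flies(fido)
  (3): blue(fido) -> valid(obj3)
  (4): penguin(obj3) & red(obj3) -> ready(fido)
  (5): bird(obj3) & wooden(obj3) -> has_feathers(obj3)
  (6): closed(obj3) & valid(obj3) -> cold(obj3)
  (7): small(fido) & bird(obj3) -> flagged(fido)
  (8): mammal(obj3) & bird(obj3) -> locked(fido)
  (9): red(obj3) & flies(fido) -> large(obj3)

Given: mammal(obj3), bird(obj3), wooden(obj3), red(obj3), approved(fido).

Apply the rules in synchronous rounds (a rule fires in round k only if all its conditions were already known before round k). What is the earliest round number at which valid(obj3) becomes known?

[1] (5) [bird(obj3) & wooden(obj3) -> has_feathers(obj3)]; (8) [mammal(obj3) & bird(obj3) -> locked(fido)]. ⇒ new: has_feathers(obj3), locked(fido).
[2] (2) [locked(fido) & has_feathers(obj3) -> flies(fido)]. ⇒ new: flies(fido).
[3] (1) [flies(fido) -> blue(fido)]; (9) [red(obj3) & flies(fido) -> large(obj3)]. ⇒ new: blue(fido), large(obj3).
[4] (3) [blue(fido) -> valid(obj3)]. ⇒ new: valid(obj3).
valid(obj3) first appears in round 4.

4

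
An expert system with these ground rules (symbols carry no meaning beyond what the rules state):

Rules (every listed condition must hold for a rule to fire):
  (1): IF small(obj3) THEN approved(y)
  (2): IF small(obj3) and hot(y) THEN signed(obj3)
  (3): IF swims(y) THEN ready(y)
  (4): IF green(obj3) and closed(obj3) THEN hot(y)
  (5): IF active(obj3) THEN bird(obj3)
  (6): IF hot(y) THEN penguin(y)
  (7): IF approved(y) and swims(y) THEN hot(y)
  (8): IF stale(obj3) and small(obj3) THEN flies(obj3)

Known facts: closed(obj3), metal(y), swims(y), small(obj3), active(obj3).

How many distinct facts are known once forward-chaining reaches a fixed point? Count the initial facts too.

Round 1 fires (1), (3), (5), giving approved(y), ready(y), bird(obj3).
Round 2 fires (7), giving hot(y).
Round 3 fires (2), (6), giving signed(obj3), penguin(y).
Closure: {active(obj3), approved(y), bird(obj3), closed(obj3), hot(y), metal(y), penguin(y), ready(y), signed(obj3), small(obj3), swims(y)} — 11 facts.

11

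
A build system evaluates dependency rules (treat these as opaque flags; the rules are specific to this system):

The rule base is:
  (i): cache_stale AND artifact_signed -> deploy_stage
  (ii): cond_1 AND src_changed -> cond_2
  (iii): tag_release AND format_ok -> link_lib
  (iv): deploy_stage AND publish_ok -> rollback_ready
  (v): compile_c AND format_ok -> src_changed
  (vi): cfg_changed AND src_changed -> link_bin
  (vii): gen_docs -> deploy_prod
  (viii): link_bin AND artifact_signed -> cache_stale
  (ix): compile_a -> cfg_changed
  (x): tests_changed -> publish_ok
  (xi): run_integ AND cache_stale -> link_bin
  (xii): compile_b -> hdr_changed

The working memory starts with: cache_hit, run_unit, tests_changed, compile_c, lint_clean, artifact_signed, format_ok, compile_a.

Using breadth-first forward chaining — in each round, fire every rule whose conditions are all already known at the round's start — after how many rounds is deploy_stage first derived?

[1] (v) [compile_c AND format_ok -> src_changed]; (ix) [compile_a -> cfg_changed]; (x) [tests_changed -> publish_ok]. ⇒ new: src_changed, cfg_changed, publish_ok.
[2] (vi) [cfg_changed AND src_changed -> link_bin]. ⇒ new: link_bin.
[3] (viii) [link_bin AND artifact_signed -> cache_stale]. ⇒ new: cache_stale.
[4] (i) [cache_stale AND artifact_signed -> deploy_stage]. ⇒ new: deploy_stage.
deploy_stage first appears in round 4.

4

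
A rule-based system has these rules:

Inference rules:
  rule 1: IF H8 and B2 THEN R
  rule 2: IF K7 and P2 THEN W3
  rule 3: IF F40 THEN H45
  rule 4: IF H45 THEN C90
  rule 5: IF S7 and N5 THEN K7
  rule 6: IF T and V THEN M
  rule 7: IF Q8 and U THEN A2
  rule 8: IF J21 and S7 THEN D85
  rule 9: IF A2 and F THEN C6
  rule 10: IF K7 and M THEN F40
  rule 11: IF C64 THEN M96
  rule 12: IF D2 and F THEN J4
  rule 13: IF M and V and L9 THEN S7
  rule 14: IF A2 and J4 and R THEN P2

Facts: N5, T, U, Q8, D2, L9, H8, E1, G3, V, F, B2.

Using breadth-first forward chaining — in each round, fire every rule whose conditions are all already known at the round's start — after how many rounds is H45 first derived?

Round 1 fires rule 1, rule 6, rule 7, rule 12, giving R, M, A2, J4.
Round 2 fires rule 9, rule 13, rule 14, giving C6, S7, P2.
Round 3 fires rule 5, giving K7.
Round 4 fires rule 2, rule 10, giving W3, F40.
Round 5 fires rule 3, giving H45.
H45 first appears in round 5.

5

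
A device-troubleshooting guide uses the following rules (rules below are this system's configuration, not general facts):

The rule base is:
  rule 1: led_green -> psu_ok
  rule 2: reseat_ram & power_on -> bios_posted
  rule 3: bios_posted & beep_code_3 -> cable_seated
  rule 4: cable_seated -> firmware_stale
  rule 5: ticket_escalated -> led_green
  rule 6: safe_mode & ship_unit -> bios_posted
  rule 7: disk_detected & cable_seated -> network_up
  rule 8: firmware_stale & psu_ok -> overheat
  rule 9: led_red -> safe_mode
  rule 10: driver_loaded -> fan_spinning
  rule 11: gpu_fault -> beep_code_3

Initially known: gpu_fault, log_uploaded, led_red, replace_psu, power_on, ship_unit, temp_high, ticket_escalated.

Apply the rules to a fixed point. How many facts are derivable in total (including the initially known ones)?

16

Round 1: rule 5 [ticket_escalated -> led_green]; rule 9 [led_red -> safe_mode]; rule 11 [gpu_fault -> beep_code_3]. New: led_green, safe_mode, beep_code_3.
Round 2: rule 1 [led_green -> psu_ok]; rule 6 [safe_mode & ship_unit -> bios_posted]. New: psu_ok, bios_posted.
Round 3: rule 3 [bios_posted & beep_code_3 -> cable_seated]. New: cable_seated.
Round 4: rule 4 [cable_seated -> firmware_stale]. New: firmware_stale.
Round 5: rule 8 [firmware_stale & psu_ok -> overheat]. New: overheat.
Closure: {beep_code_3, bios_posted, cable_seated, firmware_stale, gpu_fault, led_green, led_red, log_uploaded, overheat, power_on, psu_ok, replace_psu, safe_mode, ship_unit, temp_high, ticket_escalated} — 16 facts.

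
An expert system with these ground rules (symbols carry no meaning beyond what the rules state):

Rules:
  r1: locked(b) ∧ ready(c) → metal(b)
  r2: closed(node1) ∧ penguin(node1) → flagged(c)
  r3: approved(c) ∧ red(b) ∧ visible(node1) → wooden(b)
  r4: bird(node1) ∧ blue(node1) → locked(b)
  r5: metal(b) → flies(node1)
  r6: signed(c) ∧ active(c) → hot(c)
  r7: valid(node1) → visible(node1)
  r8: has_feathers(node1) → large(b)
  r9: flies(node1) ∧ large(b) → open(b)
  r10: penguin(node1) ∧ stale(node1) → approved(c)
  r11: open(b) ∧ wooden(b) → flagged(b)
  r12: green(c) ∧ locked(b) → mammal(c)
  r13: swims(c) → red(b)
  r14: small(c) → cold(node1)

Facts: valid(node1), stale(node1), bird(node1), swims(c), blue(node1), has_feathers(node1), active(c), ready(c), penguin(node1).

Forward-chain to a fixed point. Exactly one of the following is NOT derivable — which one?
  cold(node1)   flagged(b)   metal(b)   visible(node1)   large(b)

cold(node1)

[1] r4 [bird(node1) ∧ blue(node1) → locked(b)]; r7 [valid(node1) → visible(node1)]; r8 [has_feathers(node1) → large(b)]; r10 [penguin(node1) ∧ stale(node1) → approved(c)]; r13 [swims(c) → red(b)]. ⇒ new: locked(b), visible(node1), large(b), approved(c), red(b).
[2] r1 [locked(b) ∧ ready(c) → metal(b)]; r3 [approved(c) ∧ red(b) ∧ visible(node1) → wooden(b)]. ⇒ new: metal(b), wooden(b).
[3] r5 [metal(b) → flies(node1)]. ⇒ new: flies(node1).
[4] r9 [flies(node1) ∧ large(b) → open(b)]. ⇒ new: open(b).
[5] r11 [open(b) ∧ wooden(b) → flagged(b)]. ⇒ new: flagged(b).
Derived: flagged(b) (round 5), visible(node1) (round 1), metal(b) (round 2), large(b) (round 1). cold(node1) never appears in any round.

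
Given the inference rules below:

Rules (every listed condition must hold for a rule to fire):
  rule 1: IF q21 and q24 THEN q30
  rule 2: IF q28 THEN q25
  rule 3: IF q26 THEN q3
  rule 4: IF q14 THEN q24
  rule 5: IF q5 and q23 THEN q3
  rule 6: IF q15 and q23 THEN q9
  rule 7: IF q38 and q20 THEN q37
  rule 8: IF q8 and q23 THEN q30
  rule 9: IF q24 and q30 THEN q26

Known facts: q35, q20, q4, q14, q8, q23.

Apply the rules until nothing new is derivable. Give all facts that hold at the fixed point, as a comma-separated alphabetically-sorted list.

Round 1: rule 4 [IF q14 THEN q24]; rule 8 [IF q8 and q23 THEN q30]. Adds q24, q30.
Round 2: rule 9 [IF q24 and q30 THEN q26]. Adds q26.
Round 3: rule 3 [IF q26 THEN q3]. Adds q3.

q14, q20, q23, q24, q26, q3, q30, q35, q4, q8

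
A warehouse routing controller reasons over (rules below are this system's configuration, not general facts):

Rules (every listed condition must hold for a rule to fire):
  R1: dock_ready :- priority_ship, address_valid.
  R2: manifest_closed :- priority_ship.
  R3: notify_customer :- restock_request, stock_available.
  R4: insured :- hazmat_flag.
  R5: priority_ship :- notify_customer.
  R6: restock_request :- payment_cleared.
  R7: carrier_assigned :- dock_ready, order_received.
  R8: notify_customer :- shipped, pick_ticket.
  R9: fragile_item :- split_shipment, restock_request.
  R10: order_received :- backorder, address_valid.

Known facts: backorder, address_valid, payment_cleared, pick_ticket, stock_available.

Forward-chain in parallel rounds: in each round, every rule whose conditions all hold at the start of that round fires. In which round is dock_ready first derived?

Round 1 — R6, R10, derive restock_request, order_received.
Round 2 — R3, derive notify_customer.
Round 3 — R5, derive priority_ship.
Round 4 — R1, R2, derive dock_ready, manifest_closed.
dock_ready first appears in round 4.

4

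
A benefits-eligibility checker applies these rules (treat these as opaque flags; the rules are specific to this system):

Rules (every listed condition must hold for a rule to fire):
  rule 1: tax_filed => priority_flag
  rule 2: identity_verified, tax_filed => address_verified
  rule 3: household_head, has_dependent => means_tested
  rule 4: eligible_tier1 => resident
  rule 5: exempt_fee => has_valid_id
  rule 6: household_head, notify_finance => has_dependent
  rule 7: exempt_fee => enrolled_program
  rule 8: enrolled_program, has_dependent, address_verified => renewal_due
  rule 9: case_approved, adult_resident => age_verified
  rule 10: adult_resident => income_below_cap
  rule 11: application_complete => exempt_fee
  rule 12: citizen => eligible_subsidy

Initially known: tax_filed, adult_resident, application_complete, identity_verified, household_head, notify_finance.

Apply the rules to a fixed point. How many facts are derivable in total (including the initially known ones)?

15

Round 1 — rule 1, rule 2, rule 6, rule 10, rule 11, derive priority_flag, address_verified, has_dependent, income_below_cap, exempt_fee.
Round 2 — rule 3, rule 5, rule 7, derive means_tested, has_valid_id, enrolled_program.
Round 3 — rule 8, derive renewal_due.
Closure: {address_verified, adult_resident, application_complete, enrolled_program, exempt_fee, has_dependent, has_valid_id, household_head, identity_verified, income_below_cap, means_tested, notify_finance, priority_flag, renewal_due, tax_filed} — 15 facts.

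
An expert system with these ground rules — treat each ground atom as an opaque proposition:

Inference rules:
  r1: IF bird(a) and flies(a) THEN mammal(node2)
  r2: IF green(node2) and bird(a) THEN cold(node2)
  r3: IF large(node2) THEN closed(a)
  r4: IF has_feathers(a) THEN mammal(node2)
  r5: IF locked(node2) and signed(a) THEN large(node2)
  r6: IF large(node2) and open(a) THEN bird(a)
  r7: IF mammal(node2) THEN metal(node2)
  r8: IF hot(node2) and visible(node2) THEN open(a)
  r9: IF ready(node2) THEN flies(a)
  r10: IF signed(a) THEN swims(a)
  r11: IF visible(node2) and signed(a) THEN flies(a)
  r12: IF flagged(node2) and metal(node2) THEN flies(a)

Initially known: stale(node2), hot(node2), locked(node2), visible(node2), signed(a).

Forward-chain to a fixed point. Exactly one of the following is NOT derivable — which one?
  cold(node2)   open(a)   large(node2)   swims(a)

cold(node2)

Round 1: r5 [IF locked(node2) and signed(a) THEN large(node2)]; r8 [IF hot(node2) and visible(node2) THEN open(a)]; r10 [IF signed(a) THEN swims(a)]; r11 [IF visible(node2) and signed(a) THEN flies(a)]. Adds large(node2), open(a), swims(a), flies(a).
Round 2: r3 [IF large(node2) THEN closed(a)]; r6 [IF large(node2) and open(a) THEN bird(a)]. Adds closed(a), bird(a).
Round 3: r1 [IF bird(a) and flies(a) THEN mammal(node2)]. Adds mammal(node2).
Round 4: r7 [IF mammal(node2) THEN metal(node2)]. Adds metal(node2).
Derived: large(node2) (round 1), swims(a) (round 1), open(a) (round 1). cold(node2) never appears in any round.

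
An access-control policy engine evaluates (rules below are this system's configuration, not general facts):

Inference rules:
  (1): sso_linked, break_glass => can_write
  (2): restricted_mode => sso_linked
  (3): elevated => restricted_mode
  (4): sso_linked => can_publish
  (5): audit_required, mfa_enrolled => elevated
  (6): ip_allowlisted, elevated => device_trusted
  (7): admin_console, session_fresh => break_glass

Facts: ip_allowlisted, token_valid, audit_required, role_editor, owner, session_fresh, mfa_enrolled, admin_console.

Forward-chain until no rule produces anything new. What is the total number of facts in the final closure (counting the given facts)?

Round 1 fires (5), (7), giving elevated, break_glass.
Round 2 fires (3), (6), giving restricted_mode, device_trusted.
Round 3 fires (2), giving sso_linked.
Round 4 fires (1), (4), giving can_write, can_publish.
Closure: {admin_console, audit_required, break_glass, can_publish, can_write, device_trusted, elevated, ip_allowlisted, mfa_enrolled, owner, restricted_mode, role_editor, session_fresh, sso_linked, token_valid} — 15 facts.

15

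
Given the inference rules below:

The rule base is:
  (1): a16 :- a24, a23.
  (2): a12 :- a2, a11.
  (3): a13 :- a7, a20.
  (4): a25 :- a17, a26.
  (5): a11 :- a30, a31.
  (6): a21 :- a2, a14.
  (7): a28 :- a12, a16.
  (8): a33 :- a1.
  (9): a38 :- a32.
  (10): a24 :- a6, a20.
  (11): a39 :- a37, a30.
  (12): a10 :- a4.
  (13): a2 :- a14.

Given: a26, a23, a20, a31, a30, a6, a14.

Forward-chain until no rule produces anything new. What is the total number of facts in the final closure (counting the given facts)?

14

Round 1 — (5), (10), (13), derive a11, a24, a2.
Round 2 — (1), (2), (6), derive a16, a12, a21.
Round 3 — (7), derive a28.
Closure: {a11, a12, a14, a16, a2, a20, a21, a23, a24, a26, a28, a30, a31, a6} — 14 facts.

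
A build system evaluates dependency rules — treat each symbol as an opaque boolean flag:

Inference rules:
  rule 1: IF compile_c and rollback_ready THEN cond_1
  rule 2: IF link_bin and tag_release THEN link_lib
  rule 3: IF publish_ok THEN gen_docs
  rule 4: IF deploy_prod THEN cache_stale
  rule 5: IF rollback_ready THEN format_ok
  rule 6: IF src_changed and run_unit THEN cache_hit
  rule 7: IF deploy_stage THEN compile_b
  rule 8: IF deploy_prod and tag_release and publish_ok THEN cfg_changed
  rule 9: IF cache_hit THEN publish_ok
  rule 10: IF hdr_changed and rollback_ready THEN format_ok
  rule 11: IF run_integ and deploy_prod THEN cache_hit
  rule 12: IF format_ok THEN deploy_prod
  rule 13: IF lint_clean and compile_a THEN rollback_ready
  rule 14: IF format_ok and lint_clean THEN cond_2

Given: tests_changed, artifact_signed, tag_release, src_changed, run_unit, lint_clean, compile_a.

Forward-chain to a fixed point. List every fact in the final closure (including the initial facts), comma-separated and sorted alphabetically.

artifact_signed, cache_hit, cache_stale, cfg_changed, compile_a, cond_2, deploy_prod, format_ok, gen_docs, lint_clean, publish_ok, rollback_ready, run_unit, src_changed, tag_release, tests_changed

Round 1: rule 6 [IF src_changed and run_unit THEN cache_hit]; rule 13 [IF lint_clean and compile_a THEN rollback_ready]. New: cache_hit, rollback_ready.
Round 2: rule 5 [IF rollback_ready THEN format_ok]; rule 9 [IF cache_hit THEN publish_ok]. New: format_ok, publish_ok.
Round 3: rule 3 [IF publish_ok THEN gen_docs]; rule 12 [IF format_ok THEN deploy_prod]; rule 14 [IF format_ok and lint_clean THEN cond_2]. New: gen_docs, deploy_prod, cond_2.
Round 4: rule 4 [IF deploy_prod THEN cache_stale]; rule 8 [IF deploy_prod and tag_release and publish_ok THEN cfg_changed]. New: cache_stale, cfg_changed.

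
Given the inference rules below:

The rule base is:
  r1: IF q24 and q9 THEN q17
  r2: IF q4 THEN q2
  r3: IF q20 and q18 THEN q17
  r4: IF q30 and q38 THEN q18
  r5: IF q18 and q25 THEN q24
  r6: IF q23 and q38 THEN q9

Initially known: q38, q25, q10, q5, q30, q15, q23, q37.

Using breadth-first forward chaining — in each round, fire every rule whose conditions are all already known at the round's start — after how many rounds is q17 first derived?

3

Round 1: r4 [IF q30 and q38 THEN q18]; r6 [IF q23 and q38 THEN q9]. New: q18, q9.
Round 2: r5 [IF q18 and q25 THEN q24]. New: q24.
Round 3: r1 [IF q24 and q9 THEN q17]. New: q17.
q17 first appears in round 3.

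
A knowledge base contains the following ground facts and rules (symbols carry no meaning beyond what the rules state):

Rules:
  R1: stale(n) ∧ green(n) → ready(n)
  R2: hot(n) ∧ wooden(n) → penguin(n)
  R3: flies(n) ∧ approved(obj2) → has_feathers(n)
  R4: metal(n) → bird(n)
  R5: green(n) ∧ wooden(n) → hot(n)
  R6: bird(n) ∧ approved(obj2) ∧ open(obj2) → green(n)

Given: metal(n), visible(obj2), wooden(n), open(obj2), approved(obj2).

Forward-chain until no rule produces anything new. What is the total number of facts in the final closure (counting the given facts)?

Round 1 — R4, derive bird(n).
Round 2 — R6, derive green(n).
Round 3 — R5, derive hot(n).
Round 4 — R2, derive penguin(n).
Closure: {approved(obj2), bird(n), green(n), hot(n), metal(n), open(obj2), penguin(n), visible(obj2), wooden(n)} — 9 facts.

9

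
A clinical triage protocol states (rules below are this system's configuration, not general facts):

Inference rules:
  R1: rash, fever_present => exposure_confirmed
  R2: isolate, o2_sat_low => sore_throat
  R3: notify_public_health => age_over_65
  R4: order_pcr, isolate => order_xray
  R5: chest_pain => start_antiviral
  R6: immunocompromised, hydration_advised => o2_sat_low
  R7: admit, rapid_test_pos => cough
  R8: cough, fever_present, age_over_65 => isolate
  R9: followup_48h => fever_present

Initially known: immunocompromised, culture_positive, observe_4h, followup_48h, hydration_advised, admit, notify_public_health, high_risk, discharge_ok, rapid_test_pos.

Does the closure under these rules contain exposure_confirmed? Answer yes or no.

Round 1 fires R3, R6, R7, R9, giving age_over_65, o2_sat_low, cough, fever_present.
Round 2 fires R8, giving isolate.
Round 3 fires R2, giving sore_throat.
Fixed point reached. exposure_confirmed is concluded only by R1; R1 needs rash (never derived).

no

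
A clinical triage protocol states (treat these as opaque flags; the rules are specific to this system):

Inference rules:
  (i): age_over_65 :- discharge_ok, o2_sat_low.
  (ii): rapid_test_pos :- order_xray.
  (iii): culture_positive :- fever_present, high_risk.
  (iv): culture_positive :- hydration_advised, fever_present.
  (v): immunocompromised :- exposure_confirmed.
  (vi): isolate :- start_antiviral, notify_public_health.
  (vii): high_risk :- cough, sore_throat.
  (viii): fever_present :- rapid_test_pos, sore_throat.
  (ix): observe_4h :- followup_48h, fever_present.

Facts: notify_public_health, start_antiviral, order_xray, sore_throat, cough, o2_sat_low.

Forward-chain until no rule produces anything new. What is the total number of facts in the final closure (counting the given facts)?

11

Round 1 fires (ii), (vi), (vii), giving rapid_test_pos, isolate, high_risk.
Round 2 fires (viii), giving fever_present.
Round 3 fires (iii), giving culture_positive.
Closure: {cough, culture_positive, fever_present, high_risk, isolate, notify_public_health, o2_sat_low, order_xray, rapid_test_pos, sore_throat, start_antiviral} — 11 facts.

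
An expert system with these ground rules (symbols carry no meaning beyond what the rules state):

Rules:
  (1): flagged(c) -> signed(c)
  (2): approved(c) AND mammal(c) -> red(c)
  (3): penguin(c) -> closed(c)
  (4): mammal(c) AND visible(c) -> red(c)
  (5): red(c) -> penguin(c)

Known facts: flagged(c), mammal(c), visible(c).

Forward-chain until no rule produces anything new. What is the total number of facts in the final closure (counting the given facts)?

7

Round 1: (1) [flagged(c) -> signed(c)]; (4) [mammal(c) AND visible(c) -> red(c)]. New: signed(c), red(c).
Round 2: (5) [red(c) -> penguin(c)]. New: penguin(c).
Round 3: (3) [penguin(c) -> closed(c)]. New: closed(c).
Closure: {closed(c), flagged(c), mammal(c), penguin(c), red(c), signed(c), visible(c)} — 7 facts.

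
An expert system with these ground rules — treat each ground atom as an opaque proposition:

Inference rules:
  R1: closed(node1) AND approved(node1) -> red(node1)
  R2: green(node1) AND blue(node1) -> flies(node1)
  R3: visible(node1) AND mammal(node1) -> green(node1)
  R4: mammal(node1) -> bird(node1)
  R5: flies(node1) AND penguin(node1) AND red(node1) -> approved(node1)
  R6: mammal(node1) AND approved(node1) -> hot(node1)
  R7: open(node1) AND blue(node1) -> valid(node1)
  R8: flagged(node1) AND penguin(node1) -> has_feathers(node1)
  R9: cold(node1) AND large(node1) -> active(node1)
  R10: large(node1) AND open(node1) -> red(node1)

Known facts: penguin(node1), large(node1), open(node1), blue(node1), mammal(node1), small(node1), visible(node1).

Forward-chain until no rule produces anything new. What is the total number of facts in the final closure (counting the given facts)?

Round 1 — R3, R4, R7, R10, derive green(node1), bird(node1), valid(node1), red(node1).
Round 2 — R2, derive flies(node1).
Round 3 — R5, derive approved(node1).
Round 4 — R6, derive hot(node1).
Closure: {approved(node1), bird(node1), blue(node1), flies(node1), green(node1), hot(node1), large(node1), mammal(node1), open(node1), penguin(node1), red(node1), small(node1), valid(node1), visible(node1)} — 14 facts.

14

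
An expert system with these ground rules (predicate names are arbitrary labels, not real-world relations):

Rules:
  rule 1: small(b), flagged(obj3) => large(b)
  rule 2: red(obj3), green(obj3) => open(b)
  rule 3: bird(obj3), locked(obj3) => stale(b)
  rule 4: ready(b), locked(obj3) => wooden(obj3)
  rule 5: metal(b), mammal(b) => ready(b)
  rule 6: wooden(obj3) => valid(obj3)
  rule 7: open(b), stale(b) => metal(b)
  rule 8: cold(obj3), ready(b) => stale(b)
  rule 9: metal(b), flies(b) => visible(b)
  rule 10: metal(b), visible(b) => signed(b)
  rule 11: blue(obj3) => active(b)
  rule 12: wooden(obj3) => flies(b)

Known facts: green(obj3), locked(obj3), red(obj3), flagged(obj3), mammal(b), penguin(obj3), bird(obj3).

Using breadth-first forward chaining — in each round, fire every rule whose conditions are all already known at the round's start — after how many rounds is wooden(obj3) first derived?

4

Round 1: rule 2 [red(obj3), green(obj3) => open(b)]; rule 3 [bird(obj3), locked(obj3) => stale(b)]. New: open(b), stale(b).
Round 2: rule 7 [open(b), stale(b) => metal(b)]. New: metal(b).
Round 3: rule 5 [metal(b), mammal(b) => ready(b)]. New: ready(b).
Round 4: rule 4 [ready(b), locked(obj3) => wooden(obj3)]. New: wooden(obj3).
wooden(obj3) first appears in round 4.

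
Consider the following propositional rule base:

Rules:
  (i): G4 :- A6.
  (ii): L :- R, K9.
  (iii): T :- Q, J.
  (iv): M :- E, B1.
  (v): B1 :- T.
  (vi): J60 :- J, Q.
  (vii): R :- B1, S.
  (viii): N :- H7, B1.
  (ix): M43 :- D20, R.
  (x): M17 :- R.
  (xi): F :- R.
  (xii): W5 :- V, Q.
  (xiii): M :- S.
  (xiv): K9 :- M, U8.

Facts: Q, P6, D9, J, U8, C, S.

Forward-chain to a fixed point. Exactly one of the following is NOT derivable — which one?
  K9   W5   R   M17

W5

Round 1 fires (iii), (vi), (xiii), giving T, J60, M.
Round 2 fires (v), (xiv), giving B1, K9.
Round 3 fires (vii), giving R.
Round 4 fires (ii), (x), (xi), giving L, M17, F.
Derived: K9 (round 2), M17 (round 4), R (round 3). W5 never appears in any round.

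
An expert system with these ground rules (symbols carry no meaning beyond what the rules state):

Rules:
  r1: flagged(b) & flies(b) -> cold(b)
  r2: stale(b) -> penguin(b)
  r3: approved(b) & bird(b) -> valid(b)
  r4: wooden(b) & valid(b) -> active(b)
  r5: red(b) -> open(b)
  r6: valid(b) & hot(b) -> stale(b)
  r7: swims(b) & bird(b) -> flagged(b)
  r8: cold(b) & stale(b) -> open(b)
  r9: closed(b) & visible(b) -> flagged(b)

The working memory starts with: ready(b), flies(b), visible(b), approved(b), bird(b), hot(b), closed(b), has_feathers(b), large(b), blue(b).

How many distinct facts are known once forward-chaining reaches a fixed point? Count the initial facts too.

16

Round 1: r3 [approved(b) & bird(b) -> valid(b)]; r9 [closed(b) & visible(b) -> flagged(b)]. New: valid(b), flagged(b).
Round 2: r1 [flagged(b) & flies(b) -> cold(b)]; r6 [valid(b) & hot(b) -> stale(b)]. New: cold(b), stale(b).
Round 3: r2 [stale(b) -> penguin(b)]; r8 [cold(b) & stale(b) -> open(b)]. New: penguin(b), open(b).
Closure: {approved(b), bird(b), blue(b), closed(b), cold(b), flagged(b), flies(b), has_feathers(b), hot(b), large(b), open(b), penguin(b), ready(b), stale(b), valid(b), visible(b)} — 16 facts.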